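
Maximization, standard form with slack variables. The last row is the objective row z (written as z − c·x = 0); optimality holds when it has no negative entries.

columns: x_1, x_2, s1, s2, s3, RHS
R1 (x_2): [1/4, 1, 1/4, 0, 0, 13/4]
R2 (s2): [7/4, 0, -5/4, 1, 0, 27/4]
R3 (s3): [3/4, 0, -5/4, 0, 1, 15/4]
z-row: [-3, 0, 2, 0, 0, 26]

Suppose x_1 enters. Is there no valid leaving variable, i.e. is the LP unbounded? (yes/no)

no

Column x_1 has positive entries in row(s) 1, 2, 3, so the ratio test bounds it — not unbounded.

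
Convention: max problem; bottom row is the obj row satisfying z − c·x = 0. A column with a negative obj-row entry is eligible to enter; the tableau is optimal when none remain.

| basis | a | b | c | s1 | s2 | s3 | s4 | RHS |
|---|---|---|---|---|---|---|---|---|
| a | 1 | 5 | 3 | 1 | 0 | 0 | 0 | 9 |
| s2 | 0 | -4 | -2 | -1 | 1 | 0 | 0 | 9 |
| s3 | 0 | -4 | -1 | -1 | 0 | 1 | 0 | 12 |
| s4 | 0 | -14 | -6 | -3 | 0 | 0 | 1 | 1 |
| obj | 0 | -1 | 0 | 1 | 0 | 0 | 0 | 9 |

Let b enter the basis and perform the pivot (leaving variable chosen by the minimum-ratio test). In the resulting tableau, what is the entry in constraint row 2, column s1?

-1/5

Ratio test on column b — row 1: 9/5 = 9/5; row 2: entry -4 ≤ 0; row 3: entry -4 ≤ 0; row 4: entry -14 ≤ 0. Minimum is 9/5 at row 1 (a leaves); pivot element 5.
Divide row 1 by 5; eliminate column b from the other rows.
Row 2 update in column s1: -1 − (-4)·(1/5) = -1/5.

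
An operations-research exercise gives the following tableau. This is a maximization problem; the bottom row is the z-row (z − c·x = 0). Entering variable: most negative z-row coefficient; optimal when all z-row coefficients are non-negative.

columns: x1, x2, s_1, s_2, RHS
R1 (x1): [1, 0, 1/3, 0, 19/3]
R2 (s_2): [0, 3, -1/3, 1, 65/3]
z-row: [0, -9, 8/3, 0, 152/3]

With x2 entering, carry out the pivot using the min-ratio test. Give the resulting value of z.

Ratio test on column x2 — row 1: entry 0 ≤ 0; row 2: (65/3)/3 = 65/9. Minimum is 65/9 at row 2 (s_2 leaves); pivot element 3.
Pivot on row 2; the z-row RHS becomes 152/3 − (-9)·(65/9) = 347/3.

347/3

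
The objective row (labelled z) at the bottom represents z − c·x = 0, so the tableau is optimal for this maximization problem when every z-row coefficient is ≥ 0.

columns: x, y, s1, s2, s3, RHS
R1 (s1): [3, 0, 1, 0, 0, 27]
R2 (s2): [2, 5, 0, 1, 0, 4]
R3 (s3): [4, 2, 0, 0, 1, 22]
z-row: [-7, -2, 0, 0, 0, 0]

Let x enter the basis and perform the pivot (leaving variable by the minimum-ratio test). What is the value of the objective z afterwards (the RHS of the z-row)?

14

Ratio test on column x — row 1: 27/3 = 9; row 2: 4/2 = 2; row 3: 22/4 = 11/2. Minimum is 2 at row 2 (s2 leaves); pivot element 2.
Pivot on row 2; the z-row RHS becomes 0 − (-7)·2 = 14.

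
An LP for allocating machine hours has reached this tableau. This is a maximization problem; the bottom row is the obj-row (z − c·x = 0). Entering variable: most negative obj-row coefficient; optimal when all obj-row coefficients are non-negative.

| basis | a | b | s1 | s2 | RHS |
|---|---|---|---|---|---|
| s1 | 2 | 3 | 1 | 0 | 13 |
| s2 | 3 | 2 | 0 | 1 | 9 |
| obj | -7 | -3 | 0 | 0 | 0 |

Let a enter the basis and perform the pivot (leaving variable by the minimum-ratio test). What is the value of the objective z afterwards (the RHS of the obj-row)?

21

Ratio test on column a — row 1: 13/2 = 13/2; row 2: 9/3 = 3. Minimum is 3 at row 2 (s2 leaves); pivot element 3.
Pivot on row 2; the obj-row RHS becomes 0 − (-7)·3 = 21.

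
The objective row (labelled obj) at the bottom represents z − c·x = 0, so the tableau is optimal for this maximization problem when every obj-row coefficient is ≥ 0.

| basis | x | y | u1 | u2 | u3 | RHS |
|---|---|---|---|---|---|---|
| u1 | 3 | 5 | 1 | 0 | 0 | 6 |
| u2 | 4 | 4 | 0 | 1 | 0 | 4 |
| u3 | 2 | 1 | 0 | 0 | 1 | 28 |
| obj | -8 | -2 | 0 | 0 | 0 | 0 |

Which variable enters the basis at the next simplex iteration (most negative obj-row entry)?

x

Negative obj-row entries: x: -8, y: -2.
The most negative is -8 in column x, so x enters.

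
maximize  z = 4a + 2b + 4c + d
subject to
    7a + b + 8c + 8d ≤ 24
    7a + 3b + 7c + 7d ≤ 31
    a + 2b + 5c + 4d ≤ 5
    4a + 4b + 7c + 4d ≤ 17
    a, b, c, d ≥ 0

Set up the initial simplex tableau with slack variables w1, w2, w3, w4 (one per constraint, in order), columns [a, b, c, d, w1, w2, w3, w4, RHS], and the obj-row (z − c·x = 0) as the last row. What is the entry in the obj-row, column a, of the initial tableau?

-4

The obj-row carries the negated objective coefficients: the a entry is -4.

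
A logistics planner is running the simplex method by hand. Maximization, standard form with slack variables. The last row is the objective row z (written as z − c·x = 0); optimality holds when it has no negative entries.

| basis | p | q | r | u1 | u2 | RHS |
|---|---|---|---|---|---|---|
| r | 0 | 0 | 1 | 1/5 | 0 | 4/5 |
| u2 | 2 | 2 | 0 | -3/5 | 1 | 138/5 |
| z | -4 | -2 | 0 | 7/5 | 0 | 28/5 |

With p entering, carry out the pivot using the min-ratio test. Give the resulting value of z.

304/5

Ratio test on column p — row 1: entry 0 ≤ 0; row 2: (138/5)/2 = 69/5. Minimum is 69/5 at row 2 (u2 leaves); pivot element 2.
Pivot on row 2; the z-row RHS becomes 28/5 − (-4)·(69/5) = 304/5.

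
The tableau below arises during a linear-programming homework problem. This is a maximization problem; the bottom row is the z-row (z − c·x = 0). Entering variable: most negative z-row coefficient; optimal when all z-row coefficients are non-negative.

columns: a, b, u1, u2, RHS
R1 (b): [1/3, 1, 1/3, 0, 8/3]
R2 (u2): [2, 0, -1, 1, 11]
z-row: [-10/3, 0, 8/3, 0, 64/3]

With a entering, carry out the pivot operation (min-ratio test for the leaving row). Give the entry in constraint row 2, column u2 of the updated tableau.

1/2

Ratio test on column a — row 1: (8/3)/(1/3) = 8; row 2: 11/2 = 11/2. Minimum is 11/2 at row 2 (u2 leaves); pivot element 2.
Divide row 2 by 2; eliminate column a from the other rows.
In the new row 2, the u2 entry is the old entry divided by the pivot: 1/2 = 1/2.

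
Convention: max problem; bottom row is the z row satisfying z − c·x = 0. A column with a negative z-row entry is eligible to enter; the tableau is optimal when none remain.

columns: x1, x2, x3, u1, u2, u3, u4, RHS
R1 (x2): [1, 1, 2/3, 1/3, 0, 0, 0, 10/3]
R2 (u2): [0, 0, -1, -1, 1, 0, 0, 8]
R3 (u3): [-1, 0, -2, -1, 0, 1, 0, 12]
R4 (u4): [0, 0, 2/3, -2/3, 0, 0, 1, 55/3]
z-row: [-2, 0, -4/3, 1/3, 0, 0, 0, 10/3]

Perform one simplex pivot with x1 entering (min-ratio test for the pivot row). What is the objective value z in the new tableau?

Ratio test on column x1 — row 1: (10/3)/1 = 10/3; row 2: entry 0 ≤ 0; row 3: entry -1 ≤ 0; row 4: entry 0 ≤ 0. Minimum is 10/3 at row 1 (x2 leaves); pivot element 1.
Pivot on row 1; the z-row RHS becomes 10/3 − (-2)·(10/3) = 10.

10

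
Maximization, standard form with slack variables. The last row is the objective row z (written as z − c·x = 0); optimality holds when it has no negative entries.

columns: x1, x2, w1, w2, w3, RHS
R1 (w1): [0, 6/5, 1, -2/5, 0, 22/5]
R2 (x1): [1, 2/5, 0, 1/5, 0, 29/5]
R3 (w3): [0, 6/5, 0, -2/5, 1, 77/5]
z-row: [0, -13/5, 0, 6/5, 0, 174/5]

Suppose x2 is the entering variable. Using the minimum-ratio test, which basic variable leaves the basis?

Column x2 entries and ratios — w1: (22/5)/(6/5) = 11/3; x1: (29/5)/(2/5) = 29/2; w3: (77/5)/(6/5) = 77/6.
Smallest ratio is 11/3 in the row of w1, so w1 leaves.

w1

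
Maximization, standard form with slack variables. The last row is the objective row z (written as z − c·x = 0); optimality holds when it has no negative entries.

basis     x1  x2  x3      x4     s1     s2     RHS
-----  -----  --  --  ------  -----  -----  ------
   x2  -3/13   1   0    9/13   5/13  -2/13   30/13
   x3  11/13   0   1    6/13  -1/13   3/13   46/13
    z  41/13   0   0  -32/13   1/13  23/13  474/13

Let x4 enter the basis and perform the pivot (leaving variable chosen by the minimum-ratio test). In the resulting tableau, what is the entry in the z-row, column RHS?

Ratio test on column x4 — row 1: (30/13)/(9/13) = 10/3; row 2: (46/13)/(6/13) = 23/3. Minimum is 10/3 at row 1 (x2 leaves); pivot element 9/13.
Divide row 1 by 9/13; eliminate column x4 from the other rows.
z-row update in column RHS: 474/13 − (-32/13)·(10/3) = 134/3.

134/3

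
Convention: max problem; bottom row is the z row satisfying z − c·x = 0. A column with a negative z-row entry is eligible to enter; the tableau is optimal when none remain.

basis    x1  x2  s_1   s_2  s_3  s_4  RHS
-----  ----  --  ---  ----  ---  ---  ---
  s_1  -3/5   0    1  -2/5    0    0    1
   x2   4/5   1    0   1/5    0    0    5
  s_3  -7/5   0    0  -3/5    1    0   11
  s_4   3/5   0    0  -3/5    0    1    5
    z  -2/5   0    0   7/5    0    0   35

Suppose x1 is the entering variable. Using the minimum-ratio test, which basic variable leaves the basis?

x2

Column x1 entries and ratios — s_1: -3/5 ≤ 0, skip; x2: 5/(4/5) = 25/4; s_3: -7/5 ≤ 0, skip; s_4: 5/(3/5) = 25/3.
Smallest ratio is 25/4 in the row of x2, so x2 leaves.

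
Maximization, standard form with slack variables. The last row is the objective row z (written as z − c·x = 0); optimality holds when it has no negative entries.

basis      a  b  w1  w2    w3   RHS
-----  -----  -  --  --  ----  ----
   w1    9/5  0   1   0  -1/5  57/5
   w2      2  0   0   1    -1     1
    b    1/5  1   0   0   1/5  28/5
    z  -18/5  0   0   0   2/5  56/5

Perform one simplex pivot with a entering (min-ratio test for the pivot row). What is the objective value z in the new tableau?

Ratio test on column a — row 1: (57/5)/(9/5) = 19/3; row 2: 1/2 = 1/2; row 3: (28/5)/(1/5) = 28. Minimum is 1/2 at row 2 (w2 leaves); pivot element 2.
Pivot on row 2; the z-row RHS becomes 56/5 − (-18/5)·(1/2) = 13.

13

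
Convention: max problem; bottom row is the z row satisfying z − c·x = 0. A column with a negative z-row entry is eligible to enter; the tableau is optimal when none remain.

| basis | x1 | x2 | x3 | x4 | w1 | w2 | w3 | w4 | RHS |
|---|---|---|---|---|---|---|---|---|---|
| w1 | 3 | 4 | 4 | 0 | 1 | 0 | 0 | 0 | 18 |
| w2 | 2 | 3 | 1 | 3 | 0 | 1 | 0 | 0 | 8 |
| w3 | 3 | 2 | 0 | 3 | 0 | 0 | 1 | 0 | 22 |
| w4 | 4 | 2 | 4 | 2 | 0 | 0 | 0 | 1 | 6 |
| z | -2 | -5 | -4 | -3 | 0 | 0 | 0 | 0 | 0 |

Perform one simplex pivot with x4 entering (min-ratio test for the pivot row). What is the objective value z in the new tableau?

Ratio test on column x4 — row 1: entry 0 ≤ 0; row 2: 8/3 = 8/3; row 3: 22/3 = 22/3; row 4: 6/2 = 3. Minimum is 8/3 at row 2 (w2 leaves); pivot element 3.
Pivot on row 2; the z-row RHS becomes 0 − (-3)·(8/3) = 8.

8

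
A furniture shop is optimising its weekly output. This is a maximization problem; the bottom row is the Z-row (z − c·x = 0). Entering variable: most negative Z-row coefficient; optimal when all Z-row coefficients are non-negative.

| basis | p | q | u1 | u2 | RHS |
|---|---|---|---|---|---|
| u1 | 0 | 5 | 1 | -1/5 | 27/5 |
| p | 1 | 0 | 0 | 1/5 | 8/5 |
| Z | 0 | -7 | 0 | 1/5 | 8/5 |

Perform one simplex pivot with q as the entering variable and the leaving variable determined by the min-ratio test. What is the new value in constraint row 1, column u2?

Ratio test on column q — row 1: (27/5)/5 = 27/25; row 2: entry 0 ≤ 0. Minimum is 27/25 at row 1 (u1 leaves); pivot element 5.
Divide row 1 by 5; eliminate column q from the other rows.
In the new row 1, the u2 entry is the old entry divided by the pivot: (-1/5)/5 = -1/25.

-1/25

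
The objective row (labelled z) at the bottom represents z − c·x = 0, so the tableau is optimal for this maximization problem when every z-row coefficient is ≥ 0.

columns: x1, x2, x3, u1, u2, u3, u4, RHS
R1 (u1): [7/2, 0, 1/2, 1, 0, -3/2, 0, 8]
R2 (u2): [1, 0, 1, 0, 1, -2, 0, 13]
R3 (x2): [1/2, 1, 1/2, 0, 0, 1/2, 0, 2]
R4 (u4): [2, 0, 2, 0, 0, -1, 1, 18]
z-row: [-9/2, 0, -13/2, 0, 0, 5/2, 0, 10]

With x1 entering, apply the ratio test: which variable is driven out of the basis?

u1

Column x1 entries and ratios — u1: 8/(7/2) = 16/7; u2: 13/1 = 13; x2: 2/(1/2) = 4; u4: 18/2 = 9.
Smallest ratio is 16/7 in the row of u1, so u1 leaves.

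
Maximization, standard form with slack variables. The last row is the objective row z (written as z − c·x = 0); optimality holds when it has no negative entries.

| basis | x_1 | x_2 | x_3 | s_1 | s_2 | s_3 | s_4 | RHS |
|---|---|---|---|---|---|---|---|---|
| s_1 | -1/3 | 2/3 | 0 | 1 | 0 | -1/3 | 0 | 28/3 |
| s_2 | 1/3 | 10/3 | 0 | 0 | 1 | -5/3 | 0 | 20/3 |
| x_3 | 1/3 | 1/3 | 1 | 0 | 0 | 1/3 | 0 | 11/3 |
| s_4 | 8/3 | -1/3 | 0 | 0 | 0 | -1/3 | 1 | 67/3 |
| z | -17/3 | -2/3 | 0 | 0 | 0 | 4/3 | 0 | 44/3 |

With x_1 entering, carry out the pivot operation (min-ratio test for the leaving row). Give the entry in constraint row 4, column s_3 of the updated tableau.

Ratio test on column x_1 — row 1: entry -1/3 ≤ 0; row 2: (20/3)/(1/3) = 20; row 3: (11/3)/(1/3) = 11; row 4: (67/3)/(8/3) = 67/8. Minimum is 67/8 at row 4 (s_4 leaves); pivot element 8/3.
Divide row 4 by 8/3; eliminate column x_1 from the other rows.
In the new row 4, the s_3 entry is the old entry divided by the pivot: (-1/3)/(8/3) = -1/8.

-1/8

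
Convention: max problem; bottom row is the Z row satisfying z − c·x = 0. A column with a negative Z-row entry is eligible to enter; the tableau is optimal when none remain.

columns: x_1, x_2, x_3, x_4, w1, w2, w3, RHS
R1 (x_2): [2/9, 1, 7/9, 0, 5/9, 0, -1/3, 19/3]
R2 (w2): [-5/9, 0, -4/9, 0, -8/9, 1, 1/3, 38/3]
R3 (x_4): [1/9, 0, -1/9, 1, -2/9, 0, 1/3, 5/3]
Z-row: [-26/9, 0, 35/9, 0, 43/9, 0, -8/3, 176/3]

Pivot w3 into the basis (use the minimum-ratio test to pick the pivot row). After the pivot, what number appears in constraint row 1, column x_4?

1

Ratio test on column w3 — row 1: entry -1/3 ≤ 0; row 2: (38/3)/(1/3) = 38; row 3: (5/3)/(1/3) = 5. Minimum is 5 at row 3 (x_4 leaves); pivot element 1/3.
Divide row 3 by 1/3; eliminate column w3 from the other rows.
Row 1 update in column x_4: 0 − (-1/3)·3 = 1.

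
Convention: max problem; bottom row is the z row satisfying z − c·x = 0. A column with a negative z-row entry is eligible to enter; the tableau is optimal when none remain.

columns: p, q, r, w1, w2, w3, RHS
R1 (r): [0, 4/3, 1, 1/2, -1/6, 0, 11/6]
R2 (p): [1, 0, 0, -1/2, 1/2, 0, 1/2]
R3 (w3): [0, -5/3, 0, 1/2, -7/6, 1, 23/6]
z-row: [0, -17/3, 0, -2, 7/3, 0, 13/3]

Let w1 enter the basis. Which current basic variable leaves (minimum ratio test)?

r

Column w1 entries and ratios — r: (11/6)/(1/2) = 11/3; p: -1/2 ≤ 0, skip; w3: (23/6)/(1/2) = 23/3.
Smallest ratio is 11/3 in the row of r, so r leaves.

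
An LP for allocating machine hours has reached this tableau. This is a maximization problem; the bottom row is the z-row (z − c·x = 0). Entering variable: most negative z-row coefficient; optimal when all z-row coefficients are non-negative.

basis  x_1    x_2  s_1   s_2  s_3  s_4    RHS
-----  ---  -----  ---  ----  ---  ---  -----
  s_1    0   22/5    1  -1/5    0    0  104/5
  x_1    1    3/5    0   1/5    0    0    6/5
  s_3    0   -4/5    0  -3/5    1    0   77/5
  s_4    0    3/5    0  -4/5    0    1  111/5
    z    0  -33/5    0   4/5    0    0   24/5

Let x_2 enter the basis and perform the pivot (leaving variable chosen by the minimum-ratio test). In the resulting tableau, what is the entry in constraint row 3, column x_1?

Ratio test on column x_2 — row 1: (104/5)/(22/5) = 52/11; row 2: (6/5)/(3/5) = 2; row 3: entry -4/5 ≤ 0; row 4: (111/5)/(3/5) = 37. Minimum is 2 at row 2 (x_1 leaves); pivot element 3/5.
Divide row 2 by 3/5; eliminate column x_2 from the other rows.
Row 3 update in column x_1: 0 − (-4/5)·(5/3) = 4/3.

4/3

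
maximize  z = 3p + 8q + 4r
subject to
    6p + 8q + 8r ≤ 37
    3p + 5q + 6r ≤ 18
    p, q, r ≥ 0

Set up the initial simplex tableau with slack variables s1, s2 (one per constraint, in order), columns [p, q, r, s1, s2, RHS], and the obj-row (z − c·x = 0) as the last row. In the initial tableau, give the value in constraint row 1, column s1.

1

Slack s1 belongs to constraint 1; its column is the unit vector e_1, so the entry in row 1 is 1.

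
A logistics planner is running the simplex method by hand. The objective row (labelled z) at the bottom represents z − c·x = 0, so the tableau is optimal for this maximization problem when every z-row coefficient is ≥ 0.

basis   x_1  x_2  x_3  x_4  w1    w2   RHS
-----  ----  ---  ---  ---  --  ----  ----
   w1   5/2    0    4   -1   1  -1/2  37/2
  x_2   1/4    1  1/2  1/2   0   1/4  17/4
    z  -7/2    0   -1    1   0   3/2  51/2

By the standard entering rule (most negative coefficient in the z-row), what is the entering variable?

x_1

Negative z-row entries: x_1: -7/2, x_3: -1.
The most negative is -7/2 in column x_1, so x_1 enters.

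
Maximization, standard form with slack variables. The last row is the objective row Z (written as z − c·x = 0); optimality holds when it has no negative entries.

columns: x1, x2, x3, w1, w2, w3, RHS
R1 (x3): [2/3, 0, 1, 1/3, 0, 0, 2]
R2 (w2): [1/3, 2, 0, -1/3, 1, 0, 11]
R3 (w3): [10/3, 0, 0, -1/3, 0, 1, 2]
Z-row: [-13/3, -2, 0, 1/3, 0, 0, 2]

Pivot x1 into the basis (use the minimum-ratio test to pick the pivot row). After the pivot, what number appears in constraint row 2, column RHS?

Ratio test on column x1 — row 1: 2/(2/3) = 3; row 2: 11/(1/3) = 33; row 3: 2/(10/3) = 3/5. Minimum is 3/5 at row 3 (w3 leaves); pivot element 10/3.
Divide row 3 by 10/3; eliminate column x1 from the other rows.
Row 2 update in column RHS: 11 − (1/3)·(3/5) = 54/5.

54/5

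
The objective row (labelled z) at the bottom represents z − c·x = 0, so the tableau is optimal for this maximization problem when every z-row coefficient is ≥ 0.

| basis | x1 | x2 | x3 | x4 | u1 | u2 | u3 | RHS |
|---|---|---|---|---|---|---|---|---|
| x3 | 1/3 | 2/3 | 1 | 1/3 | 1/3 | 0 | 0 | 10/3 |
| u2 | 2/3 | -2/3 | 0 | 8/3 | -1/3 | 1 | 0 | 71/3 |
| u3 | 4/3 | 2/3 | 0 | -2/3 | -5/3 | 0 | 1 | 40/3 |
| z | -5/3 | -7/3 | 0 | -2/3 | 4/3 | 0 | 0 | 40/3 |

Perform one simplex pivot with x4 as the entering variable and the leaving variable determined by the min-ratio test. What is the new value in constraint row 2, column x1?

1/4

Ratio test on column x4 — row 1: (10/3)/(1/3) = 10; row 2: (71/3)/(8/3) = 71/8; row 3: entry -2/3 ≤ 0. Minimum is 71/8 at row 2 (u2 leaves); pivot element 8/3.
Divide row 2 by 8/3; eliminate column x4 from the other rows.
In the new row 2, the x1 entry is the old entry divided by the pivot: (2/3)/(8/3) = 1/4.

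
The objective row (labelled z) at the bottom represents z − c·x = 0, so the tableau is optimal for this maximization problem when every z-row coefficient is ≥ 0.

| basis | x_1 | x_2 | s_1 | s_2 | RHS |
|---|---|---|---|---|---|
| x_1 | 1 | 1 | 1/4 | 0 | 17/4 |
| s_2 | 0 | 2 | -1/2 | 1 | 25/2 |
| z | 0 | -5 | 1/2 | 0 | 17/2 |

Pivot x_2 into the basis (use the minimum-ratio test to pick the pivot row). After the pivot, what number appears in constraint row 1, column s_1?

Ratio test on column x_2 — row 1: (17/4)/1 = 17/4; row 2: (25/2)/2 = 25/4. Minimum is 17/4 at row 1 (x_1 leaves); pivot element 1.
Divide row 1 by 1; eliminate column x_2 from the other rows.
In the new row 1, the s_1 entry is the old entry divided by the pivot: (1/4)/1 = 1/4.

1/4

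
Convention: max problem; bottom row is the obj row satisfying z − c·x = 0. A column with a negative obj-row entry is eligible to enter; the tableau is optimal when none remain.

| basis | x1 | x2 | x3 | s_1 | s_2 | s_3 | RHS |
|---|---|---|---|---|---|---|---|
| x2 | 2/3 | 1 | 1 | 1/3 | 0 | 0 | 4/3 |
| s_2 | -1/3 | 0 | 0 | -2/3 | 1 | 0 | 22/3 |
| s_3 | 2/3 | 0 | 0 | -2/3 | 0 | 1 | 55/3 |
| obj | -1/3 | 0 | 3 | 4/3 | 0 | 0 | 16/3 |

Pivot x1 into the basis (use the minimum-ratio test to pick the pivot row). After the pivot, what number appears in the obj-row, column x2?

1/2

Ratio test on column x1 — row 1: (4/3)/(2/3) = 2; row 2: entry -1/3 ≤ 0; row 3: (55/3)/(2/3) = 55/2. Minimum is 2 at row 1 (x2 leaves); pivot element 2/3.
Divide row 1 by 2/3; eliminate column x1 from the other rows.
obj-row update in column x2: 0 − (-1/3)·(3/2) = 1/2.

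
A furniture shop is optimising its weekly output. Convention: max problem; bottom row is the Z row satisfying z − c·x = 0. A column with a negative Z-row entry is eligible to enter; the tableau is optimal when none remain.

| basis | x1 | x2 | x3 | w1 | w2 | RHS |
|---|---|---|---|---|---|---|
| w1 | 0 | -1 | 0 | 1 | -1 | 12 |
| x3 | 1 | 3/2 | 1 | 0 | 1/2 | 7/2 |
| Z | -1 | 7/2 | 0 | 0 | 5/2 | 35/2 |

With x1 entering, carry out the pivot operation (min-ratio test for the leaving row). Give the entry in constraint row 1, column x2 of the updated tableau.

Ratio test on column x1 — row 1: entry 0 ≤ 0; row 2: (7/2)/1 = 7/2. Minimum is 7/2 at row 2 (x3 leaves); pivot element 1.
Divide row 2 by 1; eliminate column x1 from the other rows.
Row 1 update in column x2: -1 − 0·(3/2) = -1.

-1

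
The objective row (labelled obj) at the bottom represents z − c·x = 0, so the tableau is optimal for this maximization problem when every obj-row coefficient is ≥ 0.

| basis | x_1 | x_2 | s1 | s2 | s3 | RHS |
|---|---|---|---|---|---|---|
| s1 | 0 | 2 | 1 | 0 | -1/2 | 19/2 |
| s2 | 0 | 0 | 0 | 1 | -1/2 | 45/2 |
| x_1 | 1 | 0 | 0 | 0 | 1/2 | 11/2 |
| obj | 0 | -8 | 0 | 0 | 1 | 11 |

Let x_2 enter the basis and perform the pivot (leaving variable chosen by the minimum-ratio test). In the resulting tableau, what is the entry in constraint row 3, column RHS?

Ratio test on column x_2 — row 1: (19/2)/2 = 19/4; row 2: entry 0 ≤ 0; row 3: entry 0 ≤ 0. Minimum is 19/4 at row 1 (s1 leaves); pivot element 2.
Divide row 1 by 2; eliminate column x_2 from the other rows.
Row 3 update in column RHS: 11/2 − 0·(19/4) = 11/2.

11/2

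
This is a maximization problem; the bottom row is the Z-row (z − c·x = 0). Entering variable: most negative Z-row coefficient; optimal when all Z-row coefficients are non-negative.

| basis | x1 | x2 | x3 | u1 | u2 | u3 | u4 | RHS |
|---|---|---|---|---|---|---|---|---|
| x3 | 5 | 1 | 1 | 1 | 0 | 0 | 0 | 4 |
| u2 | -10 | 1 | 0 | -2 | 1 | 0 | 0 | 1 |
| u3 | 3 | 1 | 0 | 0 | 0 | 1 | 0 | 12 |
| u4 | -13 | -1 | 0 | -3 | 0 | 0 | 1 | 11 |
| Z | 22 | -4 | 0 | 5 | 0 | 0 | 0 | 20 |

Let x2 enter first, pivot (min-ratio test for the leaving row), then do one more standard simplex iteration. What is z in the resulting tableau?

138/5

Ratio test on column x2 — row 1: 4/1 = 4; row 2: 1/1 = 1; row 3: 12/1 = 12; row 4: entry -1 ≤ 0. Minimum is 1 at row 2 (u2 leaves); pivot element 1.
Pivot on row 2; the Z-row RHS becomes 20 − (-4)·1 = 24.
Next entering variable (most negative Z-row entry -18): x1.
Ratio test on column x1 — row 1: 3/15 = 1/5; row 2: entry -10 ≤ 0; row 3: 11/13 = 11/13; row 4: entry -23 ≤ 0. Minimum is 1/5 at row 1 (x3 leaves); pivot element 15.
After the second pivot the Z-row RHS is 24 − (-18)·(1/5) = 138/5.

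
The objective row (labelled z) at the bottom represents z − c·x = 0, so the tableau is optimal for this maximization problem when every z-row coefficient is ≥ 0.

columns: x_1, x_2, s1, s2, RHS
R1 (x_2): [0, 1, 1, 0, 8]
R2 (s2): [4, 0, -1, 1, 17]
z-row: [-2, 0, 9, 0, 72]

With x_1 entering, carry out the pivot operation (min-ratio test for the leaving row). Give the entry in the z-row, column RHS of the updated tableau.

Ratio test on column x_1 — row 1: entry 0 ≤ 0; row 2: 17/4 = 17/4. Minimum is 17/4 at row 2 (s2 leaves); pivot element 4.
Divide row 2 by 4; eliminate column x_1 from the other rows.
z-row update in column RHS: 72 − (-2)·(17/4) = 161/2.

161/2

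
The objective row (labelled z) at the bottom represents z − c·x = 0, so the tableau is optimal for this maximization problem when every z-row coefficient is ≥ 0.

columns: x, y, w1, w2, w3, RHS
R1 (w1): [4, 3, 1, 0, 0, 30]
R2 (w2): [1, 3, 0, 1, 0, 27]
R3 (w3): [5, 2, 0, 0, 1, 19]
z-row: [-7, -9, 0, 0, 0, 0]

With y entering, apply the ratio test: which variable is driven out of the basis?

Column y entries and ratios — w1: 30/3 = 10; w2: 27/3 = 9; w3: 19/2 = 19/2.
Smallest ratio is 9 in the row of w2, so w2 leaves.

w2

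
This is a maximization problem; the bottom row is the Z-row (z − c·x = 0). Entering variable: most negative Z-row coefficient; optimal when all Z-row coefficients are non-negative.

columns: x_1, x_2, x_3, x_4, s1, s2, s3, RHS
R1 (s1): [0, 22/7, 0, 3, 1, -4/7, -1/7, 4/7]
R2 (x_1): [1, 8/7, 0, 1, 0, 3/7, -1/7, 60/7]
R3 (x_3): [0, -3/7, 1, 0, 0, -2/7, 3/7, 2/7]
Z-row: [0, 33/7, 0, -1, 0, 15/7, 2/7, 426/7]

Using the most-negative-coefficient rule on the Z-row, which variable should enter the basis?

x_4

Negative Z-row entries: x_4: -1.
The most negative is -1 in column x_4, so x_4 enters.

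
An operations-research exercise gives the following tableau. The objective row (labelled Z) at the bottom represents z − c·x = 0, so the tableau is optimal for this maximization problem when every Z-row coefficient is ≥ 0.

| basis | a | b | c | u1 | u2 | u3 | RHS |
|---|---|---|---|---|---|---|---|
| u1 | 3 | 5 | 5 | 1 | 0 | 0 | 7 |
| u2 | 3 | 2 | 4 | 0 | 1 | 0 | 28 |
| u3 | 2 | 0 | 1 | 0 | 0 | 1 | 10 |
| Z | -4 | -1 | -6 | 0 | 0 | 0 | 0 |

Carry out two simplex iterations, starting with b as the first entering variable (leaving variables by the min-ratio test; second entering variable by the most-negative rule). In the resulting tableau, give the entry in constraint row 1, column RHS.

Ratio test on column b — row 1: 7/5 = 7/5; row 2: 28/2 = 14; row 3: entry 0 ≤ 0. Minimum is 7/5 at row 1 (u1 leaves); pivot element 5.
Divide row 1 by 5; eliminate column b from the other rows.
Second iteration: most negative Z-row entry is -5 in column c, so c enters.
Ratio test on column c — row 1: (7/5)/1 = 7/5; row 2: (126/5)/2 = 63/5; row 3: 10/1 = 10. Minimum is 7/5 at row 1 (b leaves); pivot element 1.
Divide row 1 by 1; eliminate column c from the other rows.
After both pivots, the entry at constraint row 1, column RHS is 7/5.

7/5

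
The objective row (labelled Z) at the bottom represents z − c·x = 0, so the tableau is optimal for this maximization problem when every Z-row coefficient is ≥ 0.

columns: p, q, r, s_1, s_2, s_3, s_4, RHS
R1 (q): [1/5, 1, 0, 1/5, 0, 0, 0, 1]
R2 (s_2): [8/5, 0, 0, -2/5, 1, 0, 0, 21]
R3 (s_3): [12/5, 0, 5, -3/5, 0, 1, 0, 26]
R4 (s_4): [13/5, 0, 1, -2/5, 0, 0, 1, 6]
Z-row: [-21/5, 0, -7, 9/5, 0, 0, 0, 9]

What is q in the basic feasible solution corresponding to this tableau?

q is basic (row 1); its value is the RHS of that row, 1.

1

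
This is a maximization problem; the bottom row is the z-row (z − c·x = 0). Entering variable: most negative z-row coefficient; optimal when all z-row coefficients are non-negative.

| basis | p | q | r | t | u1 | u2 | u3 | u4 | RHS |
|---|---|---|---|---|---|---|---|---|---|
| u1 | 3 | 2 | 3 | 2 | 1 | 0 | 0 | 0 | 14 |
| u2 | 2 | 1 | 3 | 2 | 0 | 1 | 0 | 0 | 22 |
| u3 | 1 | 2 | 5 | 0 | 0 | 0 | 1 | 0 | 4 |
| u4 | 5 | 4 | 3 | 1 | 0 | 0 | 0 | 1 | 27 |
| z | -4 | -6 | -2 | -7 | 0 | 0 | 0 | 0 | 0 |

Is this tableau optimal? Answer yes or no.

no

The z-row has a negative entry -7 in column t, so it is not optimal.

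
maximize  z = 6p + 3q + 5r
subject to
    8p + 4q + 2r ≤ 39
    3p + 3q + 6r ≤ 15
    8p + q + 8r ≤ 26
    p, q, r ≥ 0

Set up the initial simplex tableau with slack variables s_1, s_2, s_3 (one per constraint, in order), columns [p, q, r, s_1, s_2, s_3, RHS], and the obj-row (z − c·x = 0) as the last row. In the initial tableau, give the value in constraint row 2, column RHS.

The RHS of constraint 2 is b_2 = 15.

15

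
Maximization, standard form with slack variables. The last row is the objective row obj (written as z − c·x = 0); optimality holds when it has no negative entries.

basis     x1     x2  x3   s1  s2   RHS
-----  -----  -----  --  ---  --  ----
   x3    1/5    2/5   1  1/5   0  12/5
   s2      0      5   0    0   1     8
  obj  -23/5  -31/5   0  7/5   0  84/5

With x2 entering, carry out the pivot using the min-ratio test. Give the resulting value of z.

Ratio test on column x2 — row 1: (12/5)/(2/5) = 6; row 2: 8/5 = 8/5. Minimum is 8/5 at row 2 (s2 leaves); pivot element 5.
Pivot on row 2; the obj-row RHS becomes 84/5 − (-31/5)·(8/5) = 668/25.

668/25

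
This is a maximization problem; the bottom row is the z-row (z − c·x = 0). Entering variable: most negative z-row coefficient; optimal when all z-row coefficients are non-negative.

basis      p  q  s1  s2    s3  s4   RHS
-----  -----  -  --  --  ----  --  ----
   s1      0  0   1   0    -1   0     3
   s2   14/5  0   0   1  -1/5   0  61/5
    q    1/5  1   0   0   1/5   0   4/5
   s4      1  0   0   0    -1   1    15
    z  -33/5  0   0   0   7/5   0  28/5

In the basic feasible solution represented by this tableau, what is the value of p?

p is not in the basis, so in the current basic feasible solution p = 0.

0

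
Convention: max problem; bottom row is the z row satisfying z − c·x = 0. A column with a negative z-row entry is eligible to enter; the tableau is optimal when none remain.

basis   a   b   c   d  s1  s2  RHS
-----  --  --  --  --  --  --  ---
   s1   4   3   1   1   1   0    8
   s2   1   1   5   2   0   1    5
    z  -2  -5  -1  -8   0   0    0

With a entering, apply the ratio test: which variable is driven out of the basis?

s1

Column a entries and ratios — s1: 8/4 = 2; s2: 5/1 = 5.
Smallest ratio is 2 in the row of s1, so s1 leaves.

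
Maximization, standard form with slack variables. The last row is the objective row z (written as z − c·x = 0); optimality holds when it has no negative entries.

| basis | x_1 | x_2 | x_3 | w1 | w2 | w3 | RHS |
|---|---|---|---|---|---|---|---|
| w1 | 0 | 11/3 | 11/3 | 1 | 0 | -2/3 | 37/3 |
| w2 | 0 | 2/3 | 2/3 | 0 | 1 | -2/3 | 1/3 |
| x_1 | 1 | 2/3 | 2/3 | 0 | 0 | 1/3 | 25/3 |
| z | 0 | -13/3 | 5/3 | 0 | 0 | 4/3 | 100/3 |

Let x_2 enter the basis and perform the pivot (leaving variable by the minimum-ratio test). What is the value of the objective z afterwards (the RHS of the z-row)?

71/2

Ratio test on column x_2 — row 1: (37/3)/(11/3) = 37/11; row 2: (1/3)/(2/3) = 1/2; row 3: (25/3)/(2/3) = 25/2. Minimum is 1/2 at row 2 (w2 leaves); pivot element 2/3.
Pivot on row 2; the z-row RHS becomes 100/3 − (-13/3)·(1/2) = 71/2.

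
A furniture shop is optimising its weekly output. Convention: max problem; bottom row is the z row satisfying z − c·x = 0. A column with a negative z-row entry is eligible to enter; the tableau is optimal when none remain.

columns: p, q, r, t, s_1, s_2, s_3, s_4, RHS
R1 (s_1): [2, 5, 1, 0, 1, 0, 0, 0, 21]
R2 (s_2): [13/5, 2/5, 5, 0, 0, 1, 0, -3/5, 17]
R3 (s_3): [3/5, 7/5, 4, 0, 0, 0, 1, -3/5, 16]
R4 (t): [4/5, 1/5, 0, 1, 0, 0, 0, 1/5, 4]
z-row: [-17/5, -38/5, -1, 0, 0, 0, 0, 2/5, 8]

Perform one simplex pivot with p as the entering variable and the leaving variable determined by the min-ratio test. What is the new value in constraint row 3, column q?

5/4

Ratio test on column p — row 1: 21/2 = 21/2; row 2: 17/(13/5) = 85/13; row 3: 16/(3/5) = 80/3; row 4: 4/(4/5) = 5. Minimum is 5 at row 4 (t leaves); pivot element 4/5.
Divide row 4 by 4/5; eliminate column p from the other rows.
Row 3 update in column q: 7/5 − (3/5)·(1/4) = 5/4.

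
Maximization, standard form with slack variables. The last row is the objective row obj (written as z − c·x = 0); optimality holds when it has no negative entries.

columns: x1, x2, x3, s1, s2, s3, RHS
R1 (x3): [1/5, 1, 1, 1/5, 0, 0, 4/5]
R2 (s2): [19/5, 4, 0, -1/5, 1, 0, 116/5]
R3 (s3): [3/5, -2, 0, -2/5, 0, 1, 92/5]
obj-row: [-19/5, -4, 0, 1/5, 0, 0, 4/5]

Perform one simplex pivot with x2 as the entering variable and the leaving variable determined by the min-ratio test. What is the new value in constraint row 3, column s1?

0

Ratio test on column x2 — row 1: (4/5)/1 = 4/5; row 2: (116/5)/4 = 29/5; row 3: entry -2 ≤ 0. Minimum is 4/5 at row 1 (x3 leaves); pivot element 1.
Divide row 1 by 1; eliminate column x2 from the other rows.
Row 3 update in column s1: -2/5 − (-2)·(1/5) = 0.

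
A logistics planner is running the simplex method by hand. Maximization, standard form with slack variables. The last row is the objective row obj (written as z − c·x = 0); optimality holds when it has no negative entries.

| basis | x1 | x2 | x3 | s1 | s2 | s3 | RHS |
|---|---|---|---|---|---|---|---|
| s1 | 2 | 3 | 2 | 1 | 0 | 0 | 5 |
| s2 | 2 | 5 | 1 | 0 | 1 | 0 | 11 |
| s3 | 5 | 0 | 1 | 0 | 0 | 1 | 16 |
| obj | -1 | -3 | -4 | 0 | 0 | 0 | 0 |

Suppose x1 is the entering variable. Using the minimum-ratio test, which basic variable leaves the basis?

Column x1 entries and ratios — s1: 5/2 = 5/2; s2: 11/2 = 11/2; s3: 16/5 = 16/5.
Smallest ratio is 5/2 in the row of s1, so s1 leaves.

s1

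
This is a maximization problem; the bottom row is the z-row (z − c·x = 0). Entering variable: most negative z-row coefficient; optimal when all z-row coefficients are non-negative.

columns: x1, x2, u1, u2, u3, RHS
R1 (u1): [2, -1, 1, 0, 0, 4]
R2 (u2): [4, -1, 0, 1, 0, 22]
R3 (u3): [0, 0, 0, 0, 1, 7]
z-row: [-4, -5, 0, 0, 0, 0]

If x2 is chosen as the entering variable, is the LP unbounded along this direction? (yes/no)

yes

Every constraint-row entry in column x2 is ≤ 0, so increasing x2 is unbounded.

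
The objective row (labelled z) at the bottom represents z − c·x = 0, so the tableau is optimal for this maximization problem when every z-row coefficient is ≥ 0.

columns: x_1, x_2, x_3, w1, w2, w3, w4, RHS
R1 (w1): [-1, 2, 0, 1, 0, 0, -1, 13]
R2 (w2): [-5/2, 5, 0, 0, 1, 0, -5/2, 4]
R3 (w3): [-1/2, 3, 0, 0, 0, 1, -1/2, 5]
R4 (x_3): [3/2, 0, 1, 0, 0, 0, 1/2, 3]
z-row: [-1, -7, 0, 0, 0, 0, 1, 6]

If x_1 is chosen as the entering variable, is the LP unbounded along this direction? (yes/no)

no

Column x_1 has positive entries in row(s) 4, so the ratio test bounds it — not unbounded.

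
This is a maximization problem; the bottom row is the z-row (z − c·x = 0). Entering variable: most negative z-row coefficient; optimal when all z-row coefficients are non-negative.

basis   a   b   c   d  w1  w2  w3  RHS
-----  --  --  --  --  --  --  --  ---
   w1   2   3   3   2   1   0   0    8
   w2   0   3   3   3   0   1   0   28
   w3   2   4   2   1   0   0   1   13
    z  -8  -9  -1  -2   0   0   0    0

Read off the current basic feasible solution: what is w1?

8

w1 is basic (row 1); its value is the RHS of that row, 8.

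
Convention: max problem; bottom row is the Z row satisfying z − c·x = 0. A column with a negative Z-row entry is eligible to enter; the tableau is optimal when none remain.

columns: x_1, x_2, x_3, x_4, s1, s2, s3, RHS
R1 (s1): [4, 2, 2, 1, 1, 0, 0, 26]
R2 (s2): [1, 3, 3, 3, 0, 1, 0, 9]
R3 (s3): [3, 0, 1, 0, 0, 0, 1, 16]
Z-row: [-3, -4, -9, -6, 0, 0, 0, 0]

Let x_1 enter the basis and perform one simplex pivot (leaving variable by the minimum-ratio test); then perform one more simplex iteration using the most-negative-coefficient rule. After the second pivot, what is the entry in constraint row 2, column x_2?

Ratio test on column x_1 — row 1: 26/4 = 13/2; row 2: 9/1 = 9; row 3: 16/3 = 16/3. Minimum is 16/3 at row 3 (s3 leaves); pivot element 3.
Divide row 3 by 3; eliminate column x_1 from the other rows.
Second iteration: most negative Z-row entry is -8 in column x_3, so x_3 enters.
Ratio test on column x_3 — row 1: (14/3)/(2/3) = 7; row 2: (11/3)/(8/3) = 11/8; row 3: (16/3)/(1/3) = 16. Minimum is 11/8 at row 2 (s2 leaves); pivot element 8/3.
Divide row 2 by 8/3; eliminate column x_3 from the other rows.
After both pivots, the entry at constraint row 2, column x_2 is 9/8.

9/8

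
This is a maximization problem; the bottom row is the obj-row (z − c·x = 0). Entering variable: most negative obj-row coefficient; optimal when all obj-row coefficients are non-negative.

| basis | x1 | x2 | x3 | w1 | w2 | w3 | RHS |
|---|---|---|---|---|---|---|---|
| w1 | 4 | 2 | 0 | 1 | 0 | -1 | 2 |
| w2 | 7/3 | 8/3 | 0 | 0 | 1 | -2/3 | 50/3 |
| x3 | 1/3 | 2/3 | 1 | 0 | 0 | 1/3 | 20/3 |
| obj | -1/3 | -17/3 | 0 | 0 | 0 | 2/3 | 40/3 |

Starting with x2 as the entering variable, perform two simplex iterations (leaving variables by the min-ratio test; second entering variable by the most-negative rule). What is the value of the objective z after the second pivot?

77/2

Ratio test on column x2 — row 1: 2/2 = 1; row 2: (50/3)/(8/3) = 25/4; row 3: (20/3)/(2/3) = 10. Minimum is 1 at row 1 (w1 leaves); pivot element 2.
Pivot on row 1; the obj-row RHS becomes 40/3 − (-17/3)·1 = 19.
Next entering variable (most negative obj-row entry -13/6): w3.
Ratio test on column w3 — row 1: entry -1/2 ≤ 0; row 2: 14/(2/3) = 21; row 3: 6/(2/3) = 9. Minimum is 9 at row 3 (x3 leaves); pivot element 2/3.
After the second pivot the obj-row RHS is 19 − (-13/6)·9 = 77/2.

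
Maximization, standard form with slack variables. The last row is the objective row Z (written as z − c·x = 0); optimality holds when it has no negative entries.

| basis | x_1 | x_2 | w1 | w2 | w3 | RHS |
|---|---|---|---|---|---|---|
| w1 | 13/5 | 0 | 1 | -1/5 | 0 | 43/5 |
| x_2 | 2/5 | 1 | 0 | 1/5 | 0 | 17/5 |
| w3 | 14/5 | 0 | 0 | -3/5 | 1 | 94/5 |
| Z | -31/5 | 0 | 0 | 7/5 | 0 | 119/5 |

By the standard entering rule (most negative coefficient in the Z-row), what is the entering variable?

Negative Z-row entries: x_1: -31/5.
The most negative is -31/5 in column x_1, so x_1 enters.

x_1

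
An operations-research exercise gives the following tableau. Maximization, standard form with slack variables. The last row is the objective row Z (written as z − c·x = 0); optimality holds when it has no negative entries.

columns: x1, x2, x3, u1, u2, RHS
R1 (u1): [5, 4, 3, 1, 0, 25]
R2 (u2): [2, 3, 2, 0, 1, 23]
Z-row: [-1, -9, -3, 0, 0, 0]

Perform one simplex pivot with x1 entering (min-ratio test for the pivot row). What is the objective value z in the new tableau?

Ratio test on column x1 — row 1: 25/5 = 5; row 2: 23/2 = 23/2. Minimum is 5 at row 1 (u1 leaves); pivot element 5.
Pivot on row 1; the Z-row RHS becomes 0 − (-1)·5 = 5.

5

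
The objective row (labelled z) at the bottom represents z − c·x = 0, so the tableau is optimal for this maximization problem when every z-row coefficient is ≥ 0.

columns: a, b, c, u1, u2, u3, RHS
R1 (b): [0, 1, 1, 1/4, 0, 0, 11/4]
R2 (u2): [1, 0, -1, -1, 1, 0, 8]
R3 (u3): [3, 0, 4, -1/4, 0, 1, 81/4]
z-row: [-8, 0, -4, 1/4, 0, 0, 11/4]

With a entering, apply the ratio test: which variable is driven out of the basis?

u3

Column a entries and ratios — b: 0 ≤ 0, skip; u2: 8/1 = 8; u3: (81/4)/3 = 27/4.
Smallest ratio is 27/4 in the row of u3, so u3 leaves.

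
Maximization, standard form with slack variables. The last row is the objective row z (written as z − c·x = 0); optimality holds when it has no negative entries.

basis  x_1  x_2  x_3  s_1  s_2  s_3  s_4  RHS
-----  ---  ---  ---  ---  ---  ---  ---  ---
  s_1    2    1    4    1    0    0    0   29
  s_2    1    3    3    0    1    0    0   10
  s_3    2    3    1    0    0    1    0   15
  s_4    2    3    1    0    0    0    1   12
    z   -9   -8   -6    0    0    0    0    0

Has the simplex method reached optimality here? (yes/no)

no

The z-row has a negative entry -9 in column x_1, so it is not optimal.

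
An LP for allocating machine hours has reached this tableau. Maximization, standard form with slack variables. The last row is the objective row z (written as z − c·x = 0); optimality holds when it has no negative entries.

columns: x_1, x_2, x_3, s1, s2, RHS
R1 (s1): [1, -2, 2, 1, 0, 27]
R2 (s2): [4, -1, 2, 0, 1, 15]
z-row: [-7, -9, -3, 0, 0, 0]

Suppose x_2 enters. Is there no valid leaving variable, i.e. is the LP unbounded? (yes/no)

yes

Every constraint-row entry in column x_2 is ≤ 0, so increasing x_2 is unbounded.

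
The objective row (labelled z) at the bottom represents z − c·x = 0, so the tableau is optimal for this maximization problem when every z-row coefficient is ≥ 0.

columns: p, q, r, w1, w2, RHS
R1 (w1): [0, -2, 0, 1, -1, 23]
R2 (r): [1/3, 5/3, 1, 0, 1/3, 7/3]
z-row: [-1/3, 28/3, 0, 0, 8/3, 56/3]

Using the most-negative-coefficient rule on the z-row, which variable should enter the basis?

Negative z-row entries: p: -1/3.
The most negative is -1/3 in column p, so p enters.

p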